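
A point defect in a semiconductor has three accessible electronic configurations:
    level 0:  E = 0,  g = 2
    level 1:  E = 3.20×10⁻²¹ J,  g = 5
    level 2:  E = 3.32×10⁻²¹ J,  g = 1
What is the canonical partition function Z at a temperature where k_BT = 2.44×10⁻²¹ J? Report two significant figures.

Eᵢ/kT = 0, 1.311, 1.361.
Z = Σ gᵢe^(−Eᵢ/kT) = 2·e^(−0) + 5·e^(−1.311) + 1·e^(−1.361) = 2.000 + 1.348 + 0.2564 = 3.604.

Z = 3.6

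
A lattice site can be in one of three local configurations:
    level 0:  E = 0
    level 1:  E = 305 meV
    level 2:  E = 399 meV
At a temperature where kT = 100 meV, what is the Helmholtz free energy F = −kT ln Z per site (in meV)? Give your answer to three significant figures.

-6.38 meV

Eᵢ/kT = 0, 3.0500, 3.9900.
Z = Σ e^(−Eᵢ/kT) = e^(−0) + e^(−3.0500) + e^(−3.9900) = 1.0000 + 0.047359 + 0.018500 = 1.0659.
F = −kT ln Z = −100 × ln(1.0659) = −100 × 0.063820 = -6.38 meV.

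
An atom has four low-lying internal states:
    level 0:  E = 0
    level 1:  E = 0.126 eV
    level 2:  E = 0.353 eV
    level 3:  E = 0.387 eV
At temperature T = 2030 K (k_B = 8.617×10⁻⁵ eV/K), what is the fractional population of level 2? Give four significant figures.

k_BT = 8.617×10⁻⁵ × 2030 K = 0.174925 eV.
Eᵢ/kT = 0, 0.720309, 2.01801, 2.21238.
Z = Σ e^(−Eᵢ/kT) = e^(−0) + e^(−0.720309) + e^(−2.01801) + e^(−2.21238) = 1.00000 + 0.486602 + 0.132920 + 0.109440 = 1.72896.
P₂ = e^(−E₂/kT) / Z = 0.132920/1.72896 = 0.07688.

0.07688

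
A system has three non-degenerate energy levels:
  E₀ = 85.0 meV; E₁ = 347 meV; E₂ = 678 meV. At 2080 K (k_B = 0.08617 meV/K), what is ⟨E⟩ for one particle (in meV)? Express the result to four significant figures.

k_BT = 0.08617 × 2080 K = 179.234 meV.
Eᵢ/kT = 0.474240, 1.93602, 3.78276.
Z = Σ e^(−Eᵢ/kT) = e^(−0.474240) + e^(−1.93602) + e^(−3.78276) = 0.622358 + 0.144277 + 0.0227598 = 0.789395.
⟨E⟩ = Σ Eᵢ e^(−Eᵢ/kT) / Z = (85.0·0.622358 + 347·0.144277 + 678·0.0227598) / 0.789395 = 150.0 meV.

150.0 meV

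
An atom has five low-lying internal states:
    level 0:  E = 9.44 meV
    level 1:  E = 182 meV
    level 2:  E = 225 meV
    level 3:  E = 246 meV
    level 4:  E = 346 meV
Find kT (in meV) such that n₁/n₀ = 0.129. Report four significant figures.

84.26 meV

n₁/n₀ = exp[−(E₁−E₀)/kT] = 0.129.
⇒ (E₁−E₀)/kT = ln(1/0.129) = ln(7.75194) = 2.04794.
kT = 172.56 meV / 2.04794 = 84.26 meV.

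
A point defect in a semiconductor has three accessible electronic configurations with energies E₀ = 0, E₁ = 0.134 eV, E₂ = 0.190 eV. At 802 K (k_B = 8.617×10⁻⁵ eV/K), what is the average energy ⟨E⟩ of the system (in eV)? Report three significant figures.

k_BT = 8.617×10⁻⁵ × 802 K = 0.069108 eV.
Eᵢ/kT = 0, 1.9390, 2.7493.
Z = Σ e^(−Eᵢ/kT) = e^(−0) + e^(−1.9390) + e^(−2.7493) = 1.0000 + 0.14385 + 0.063973 = 1.2078.
⟨E⟩ = Σ Eᵢ e^(−Eᵢ/kT) / Z = (0·1.0000 + 0.134·0.14385 + 0.190·0.063973) / 1.2078 = 0.0260 eV.

0.0260 eV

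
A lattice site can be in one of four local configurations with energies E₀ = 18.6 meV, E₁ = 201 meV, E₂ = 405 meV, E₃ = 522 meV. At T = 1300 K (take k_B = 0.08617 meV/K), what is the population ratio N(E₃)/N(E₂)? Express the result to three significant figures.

0.352

k_BT = 0.08617 × 1300 K = 112.02 meV.
n₃/n₂ = exp[−(E₃−E₂)/kT] = exp(−(117 meV)/(112.02 meV)) = exp(-1.0445) = 0.352.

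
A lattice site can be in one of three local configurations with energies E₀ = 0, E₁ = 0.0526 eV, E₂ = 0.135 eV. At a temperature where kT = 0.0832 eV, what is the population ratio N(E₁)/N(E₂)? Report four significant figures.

2.692

n₁/n₂ = exp[−(E₁−E₂)/kT] = exp(−(-0.0824 eV)/(0.0832 eV)) = exp(0.990385) = 2.692.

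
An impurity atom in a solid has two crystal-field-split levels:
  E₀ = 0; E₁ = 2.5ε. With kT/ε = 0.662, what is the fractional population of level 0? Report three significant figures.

0.978

Eᵢ/kT = 0, 3.7764.
Z = Σ e^(−Eᵢ/kT) = e^(−0) + e^(−3.7764) = 1.0000 + 0.022905 = 1.0229.
P₀ = e^(−E₀/kT) / Z = 1.0000/1.0229 = 0.978.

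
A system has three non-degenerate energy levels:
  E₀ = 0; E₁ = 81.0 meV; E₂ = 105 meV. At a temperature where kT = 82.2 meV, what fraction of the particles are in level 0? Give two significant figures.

Eᵢ/kT = 0, 0.9854, 1.277.
Z = Σ e^(−Eᵢ/kT) = e^(−0) + e^(−0.9854) + e^(−1.277) = 1.000 + 0.3733 + 0.2789 = 1.652.
P₀ = e^(−E₀/kT) / Z = 1.000/1.652 = 0.61.

0.61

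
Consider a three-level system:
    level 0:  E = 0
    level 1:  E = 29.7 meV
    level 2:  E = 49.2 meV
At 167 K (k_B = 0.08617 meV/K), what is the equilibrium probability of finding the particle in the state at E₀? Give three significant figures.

0.862

k_BT = 0.08617 × 167 K = 14.390 meV.
Eᵢ/kT = 0, 2.0639, 3.4190.
Z = Σ e^(−Eᵢ/kT) = e^(−0) + e^(−2.0639) + e^(−3.4190) = 1.0000 + 0.12696 + 0.032745 = 1.1597.
P₀ = e^(−E₀/kT) / Z = 1.0000/1.1597 = 0.862.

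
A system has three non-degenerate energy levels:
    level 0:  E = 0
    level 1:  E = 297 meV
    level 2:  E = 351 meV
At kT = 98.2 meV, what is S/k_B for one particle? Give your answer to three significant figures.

Eᵢ/kT = 0, 3.0244, 3.5743.
Z = Σ e^(−Eᵢ/kT) = e^(−0) + e^(−3.0244) + e^(−3.5743) = 1.0000 + 0.048587 + 0.028035 = 1.0766.
⟨E⟩ = Σ EᵢPᵢ = 22.544 meV.
S/k_B = ln Z + ⟨E⟩/kT = ln(1.0766) + 22.544/98.2 = 0.073808 + 0.22957 = 0.303.

0.303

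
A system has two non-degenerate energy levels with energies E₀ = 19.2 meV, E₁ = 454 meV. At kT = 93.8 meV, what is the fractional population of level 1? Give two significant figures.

0.0096

Eᵢ/kT = 0.2047, 4.840.
Z = Σ e^(−Eᵢ/kT) = e^(−0.2047) + e^(−4.840) = 0.8149 + 0.007907 = 0.8228.
P₁ = e^(−E₁/kT) / Z = 0.007907/0.8228 = 0.0096.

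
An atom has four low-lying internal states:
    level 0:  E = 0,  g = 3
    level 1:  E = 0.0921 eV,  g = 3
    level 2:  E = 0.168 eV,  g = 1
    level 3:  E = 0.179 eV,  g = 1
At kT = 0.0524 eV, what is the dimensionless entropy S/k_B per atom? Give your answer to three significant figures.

1.60

Eᵢ/kT = 0, 1.7576, 3.2061, 3.4160.
Z = Σ gᵢe^(−Eᵢ/kT) = 3·e^(−0) + 3·e^(−1.7576) + 1·e^(−3.2061) + 1·e^(−3.4160) = 3.0000 + 0.51737 + 0.040514 + 0.032844 = 3.5907.
⟨E⟩ = Σ EᵢPᵢ = 0.016803 eV.
S/k_B = ln Z + ⟨E⟩/kT = ln(3.5907) + 0.016803/0.0524 = 1.2783 + 0.32067 = 1.60.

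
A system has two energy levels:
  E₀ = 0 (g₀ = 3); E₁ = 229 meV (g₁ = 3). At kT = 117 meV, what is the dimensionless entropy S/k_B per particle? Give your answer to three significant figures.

Eᵢ/kT = 0, 1.9573.
Z = Σ gᵢe^(−Eᵢ/kT) = 3·e^(−0) + 3·e^(−1.9573) = 3.0000 + 0.42372 = 3.4237.
⟨E⟩ = Σ EᵢPᵢ = 28.341 meV.
S/k_B = ln Z + ⟨E⟩/kT = ln(3.4237) + 28.341/117 = 1.2307 + 0.24223 = 1.47.

1.47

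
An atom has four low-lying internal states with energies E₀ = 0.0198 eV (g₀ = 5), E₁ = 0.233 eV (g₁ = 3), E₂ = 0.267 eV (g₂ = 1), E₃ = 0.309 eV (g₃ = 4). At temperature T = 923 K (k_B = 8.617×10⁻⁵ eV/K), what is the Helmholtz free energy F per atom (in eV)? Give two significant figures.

k_BT = 8.617×10⁻⁵ × 923 K = 0.07953 eV.
Eᵢ/kT = 0.2490, 2.930, 3.357, 3.885.
Z = Σ gᵢe^(−Eᵢ/kT) = 5·e^(−0.2490) + 3·e^(−2.930) + 1·e^(−3.357) + 4·e^(−3.885) = 3.898 + 0.1602 + 0.03484 + 0.08219 = 4.175.
F = −kT ln Z = −0.07953 × ln(4.175) = −0.07953 × 1.429 = -0.11 eV.

-0.11 eV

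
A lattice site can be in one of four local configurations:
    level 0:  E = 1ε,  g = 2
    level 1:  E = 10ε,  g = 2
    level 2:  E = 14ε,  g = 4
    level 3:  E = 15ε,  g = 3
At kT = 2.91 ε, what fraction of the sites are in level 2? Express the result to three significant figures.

0.0212

Eᵢ/kT = 0.34364, 3.4364, 4.8110, 5.1546.
Z = Σ gᵢe^(−Eᵢ/kT) = 2·e^(−0.34364) + 2·e^(−3.4364) + 4·e^(−4.8110) + 3·e^(−5.1546) = 1.4184 + 0.064361 + 0.032559 + 0.017318 = 1.5326.
P₂ = g₂ e^(−E₂/kT) / Z = 0.032559/1.5326 = 0.0212.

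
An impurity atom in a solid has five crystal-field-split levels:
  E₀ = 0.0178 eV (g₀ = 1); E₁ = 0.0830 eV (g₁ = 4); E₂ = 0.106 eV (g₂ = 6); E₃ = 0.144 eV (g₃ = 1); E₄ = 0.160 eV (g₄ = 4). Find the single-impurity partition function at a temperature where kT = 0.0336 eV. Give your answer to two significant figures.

Z = 1.2

Eᵢ/kT = 0.5298, 2.470, 3.155, 4.286, 4.762.
Z = Σ gᵢe^(−Eᵢ/kT) = 1·e^(−0.5298) + 4·e^(−2.470) + 6·e^(−3.155) + 1·e^(−4.286) + 4·e^(−4.762) = 0.5887 + 0.3383 + 0.2558 + 0.01376 + 0.03419 = 1.231.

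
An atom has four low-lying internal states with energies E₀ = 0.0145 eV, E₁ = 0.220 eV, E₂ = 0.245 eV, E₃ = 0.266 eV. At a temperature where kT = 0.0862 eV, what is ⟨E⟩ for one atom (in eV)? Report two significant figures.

Eᵢ/kT = 0.1682, 2.552, 2.842, 3.086.
Z = Σ e^(−Eᵢ/kT) = e^(−0.1682) + e^(−2.552) + e^(−2.842) + e^(−3.086) = 0.8452 + 0.07793 + 0.05831 + 0.04568 = 1.027.
⟨E⟩ = Σ Eᵢ e^(−Eᵢ/kT) / Z = (0.0145·0.8452 + 0.220·0.07793 + 0.245·0.05831 + 0.266·0.04568) / 1.027 = 0.054 eV.

0.054 eV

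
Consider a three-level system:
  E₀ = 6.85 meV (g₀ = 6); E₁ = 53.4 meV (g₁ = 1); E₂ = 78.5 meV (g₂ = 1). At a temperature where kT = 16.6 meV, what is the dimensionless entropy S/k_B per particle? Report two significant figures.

Eᵢ/kT = 0.4127, 3.217, 4.729.
Z = Σ gᵢe^(−Eᵢ/kT) = 6·e^(−0.4127) + 1·e^(−3.217) + 1·e^(−4.729) = 3.971 + 0.04008 + 0.008835 = 4.020.
⟨E⟩ = Σ EᵢPᵢ = 7.471 meV.
S/k_B = ln Z + ⟨E⟩/kT = ln(4.020) + 7.471/16.6 = 1.391 + 0.4501 = 1.8.

1.8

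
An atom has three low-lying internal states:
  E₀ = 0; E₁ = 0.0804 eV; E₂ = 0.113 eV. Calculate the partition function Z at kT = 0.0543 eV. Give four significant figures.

Eᵢ/kT = 0, 1.48066, 2.08103.
Z = Σ e^(−Eᵢ/kT) = e^(−0) + e^(−1.48066) + e^(−2.08103) = 1.00000 + 0.227487 + 0.124802 = 1.35229.

Z = 1.352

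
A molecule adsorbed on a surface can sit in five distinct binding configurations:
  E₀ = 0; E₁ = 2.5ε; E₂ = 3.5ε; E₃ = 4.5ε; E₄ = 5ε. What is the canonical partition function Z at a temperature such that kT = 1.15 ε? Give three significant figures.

Eᵢ/kT = 0, 2.1739, 3.0435, 3.9130, 4.3478.
Z = Σ e^(−Eᵢ/kT) = e^(−0) + e^(−2.1739) + e^(−3.0435) + e^(−3.9130) + e^(−4.3478) = 1.0000 + 0.11373 + 0.047668 + 0.019980 + 0.012935 = 1.1943.

Z = 1.19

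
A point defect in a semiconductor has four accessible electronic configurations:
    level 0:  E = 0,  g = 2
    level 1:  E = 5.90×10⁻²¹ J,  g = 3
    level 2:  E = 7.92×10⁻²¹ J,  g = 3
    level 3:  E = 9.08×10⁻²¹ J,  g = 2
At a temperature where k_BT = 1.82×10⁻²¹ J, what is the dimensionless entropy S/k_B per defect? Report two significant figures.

1.1

Eᵢ/kT = 0, 3.242, 4.352, 4.989.
Z = Σ gᵢe^(−Eᵢ/kT) = 2·e^(−0) + 3·e^(−3.242) + 3·e^(−4.352) + 2·e^(−4.989) = 2.000 + 0.1173 + 0.03864 + 0.01362 = 2.170.
⟨E⟩ = Σ EᵢPᵢ = 0.5169 ×10⁻²¹ J.
S/k_B = ln Z + ⟨E⟩/kT = ln(2.170) + 0.5169/1.82 = 0.7747 + 0.2840 = 1.1.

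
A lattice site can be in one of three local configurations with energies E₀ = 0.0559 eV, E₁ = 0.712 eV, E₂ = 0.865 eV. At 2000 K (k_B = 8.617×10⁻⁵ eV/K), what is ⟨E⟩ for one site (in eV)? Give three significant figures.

k_BT = 8.617×10⁻⁵ × 2000 K = 0.17234 eV.
Eᵢ/kT = 0.32436, 4.1314, 5.0191.
Z = Σ e^(−Eᵢ/kT) = e^(−0.32436) + e^(−4.1314) + e^(−5.0191) = 0.72299 + 0.016060 + 0.0066105 = 0.74566.
⟨E⟩ = Σ Eᵢ e^(−Eᵢ/kT) / Z = (0.0559·0.72299 + 0.712·0.016060 + 0.865·0.0066105) / 0.74566 = 0.0772 eV.

0.0772 eV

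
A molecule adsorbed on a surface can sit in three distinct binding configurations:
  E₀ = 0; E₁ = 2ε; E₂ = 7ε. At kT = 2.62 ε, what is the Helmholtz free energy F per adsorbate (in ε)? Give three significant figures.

-1.12 ε

Eᵢ/kT = 0, 0.76336, 2.6718.
Z = Σ e^(−Eᵢ/kT) = e^(−0) + e^(−0.76336) + e^(−2.6718) = 1.0000 + 0.46610 + 0.069128 = 1.5352.
F = −kT ln Z = −2.62 × ln(1.5352) = −2.62 × 0.42866 = -1.12 ε.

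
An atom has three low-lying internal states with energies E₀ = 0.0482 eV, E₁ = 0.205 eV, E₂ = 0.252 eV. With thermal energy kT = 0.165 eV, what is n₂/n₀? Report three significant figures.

n₂/n₀ = exp[−(E₂−E₀)/kT] = exp(−(0.2038 eV)/(0.165 eV)) = exp(-1.2352) = 0.291.

0.291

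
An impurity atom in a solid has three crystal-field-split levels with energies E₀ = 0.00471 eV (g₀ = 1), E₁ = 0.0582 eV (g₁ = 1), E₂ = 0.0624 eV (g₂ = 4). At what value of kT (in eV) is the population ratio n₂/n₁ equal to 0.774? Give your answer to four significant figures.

n₂/n₁ = (g₂/g₁) exp[−(E₂−E₁)/kT] = 0.774.
⇒ (E₂−E₁)/kT = ln((4/1)/0.774) = ln(5.16796) = 1.64248.
kT = 0.0042 eV / 1.64248 = 0.002557 eV.

0.002557 eV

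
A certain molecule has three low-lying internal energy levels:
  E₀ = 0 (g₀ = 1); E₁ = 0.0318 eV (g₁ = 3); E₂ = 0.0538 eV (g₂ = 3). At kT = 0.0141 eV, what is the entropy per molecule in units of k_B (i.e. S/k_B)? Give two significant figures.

Eᵢ/kT = 0, 2.255, 3.816.
Z = Σ gᵢe^(−Eᵢ/kT) = 1·e^(−0) + 3·e^(−2.255) + 3·e^(−3.816) = 1.000 + 0.3146 + 0.06605 = 1.381.
⟨E⟩ = Σ EᵢPᵢ = 0.009817 eV.
S/k_B = ln Z + ⟨E⟩/kT = ln(1.381) + 0.009817/0.0141 = 0.3228 + 0.6962 = 1.0.

1.0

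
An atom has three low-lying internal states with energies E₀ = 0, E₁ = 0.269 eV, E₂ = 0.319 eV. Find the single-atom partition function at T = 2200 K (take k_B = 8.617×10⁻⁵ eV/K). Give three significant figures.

k_BT = 8.617×10⁻⁵ × 2200 K = 0.18957 eV.
Eᵢ/kT = 0, 1.4190, 1.6828.
Z = Σ e^(−Eᵢ/kT) = e^(−0) + e^(−1.4190) + e^(−1.6828) = 1.0000 + 0.24196 + 0.18585 = 1.4278.

Z = 1.43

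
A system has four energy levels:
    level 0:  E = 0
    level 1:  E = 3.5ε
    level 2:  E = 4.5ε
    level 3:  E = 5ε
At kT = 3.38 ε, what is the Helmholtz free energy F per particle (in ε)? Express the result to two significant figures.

Eᵢ/kT = 0, 1.036, 1.331, 1.479.
Z = Σ e^(−Eᵢ/kT) = e^(−0) + e^(−1.036) + e^(−1.331) + e^(−1.479) = 1.000 + 0.3549 + 0.2642 + 0.2279 = 1.847.
F = −kT ln Z = −3.38 × ln(1.847) = −3.38 × 0.6136 = -2.1 ε.

-2.1 ε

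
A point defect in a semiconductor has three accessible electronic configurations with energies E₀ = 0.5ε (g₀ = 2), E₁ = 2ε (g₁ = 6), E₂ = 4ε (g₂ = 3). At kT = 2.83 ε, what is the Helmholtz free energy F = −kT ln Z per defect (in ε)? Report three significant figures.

-4.75 ε

Eᵢ/kT = 0.17668, 0.70671, 1.4134.
Z = Σ gᵢe^(−Eᵢ/kT) = 2·e^(−0.17668) + 6·e^(−0.70671) + 3·e^(−1.4134) = 1.6761 + 2.9596 + 0.72994 = 5.3656.
F = −kT ln Z = −2.83 × ln(5.3656) = −2.83 × 1.6800 = -4.75 ε.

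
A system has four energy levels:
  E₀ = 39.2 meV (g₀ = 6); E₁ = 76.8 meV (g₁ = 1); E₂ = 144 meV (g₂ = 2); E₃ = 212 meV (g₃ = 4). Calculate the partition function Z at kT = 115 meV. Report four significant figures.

Z = 5.985

Eᵢ/kT = 0.340870, 0.667826, 1.25217, 1.84348.
Z = Σ gᵢe^(−Eᵢ/kT) = 6·e^(−0.340870) + 1·e^(−0.667826) + 2·e^(−1.25217) + 4·e^(−1.84348) = 4.26691 + 0.512822 + 0.571768 + 0.633063 = 5.98456.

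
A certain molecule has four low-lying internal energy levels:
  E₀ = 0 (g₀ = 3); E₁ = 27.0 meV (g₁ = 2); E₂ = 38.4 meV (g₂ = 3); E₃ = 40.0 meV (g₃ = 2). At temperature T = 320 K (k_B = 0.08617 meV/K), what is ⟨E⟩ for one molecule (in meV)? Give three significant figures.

k_BT = 0.08617 × 320 K = 27.574 meV.
Eᵢ/kT = 0, 0.97918, 1.3926, 1.4506.
Z = Σ gᵢe^(−Eᵢ/kT) = 3·e^(−0) + 2·e^(−0.97918) + 3·e^(−1.3926) + 2·e^(−1.4506) = 3.0000 + 0.75124 + 0.74529 + 0.46886 = 4.9654.
⟨E⟩ = Σ Eᵢ gᵢe^(−Eᵢ/kT) / Z = (0·3.0000 + 27.0·0.75124 + 38.4·0.74529 + 40.0·0.46886) / 4.9654 = 13.6 meV.

13.6 meV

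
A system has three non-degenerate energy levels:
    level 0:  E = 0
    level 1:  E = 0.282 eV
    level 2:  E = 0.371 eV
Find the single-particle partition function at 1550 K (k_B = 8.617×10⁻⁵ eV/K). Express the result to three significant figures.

Z = 1.18

k_BT = 8.617×10⁻⁵ × 1550 K = 0.13356 eV.
Eᵢ/kT = 0, 2.1114, 2.7778.
Z = Σ e^(−Eᵢ/kT) = e^(−0) + e^(−2.1114) + e^(−2.7778) = 1.0000 + 0.12107 + 0.062175 = 1.1832.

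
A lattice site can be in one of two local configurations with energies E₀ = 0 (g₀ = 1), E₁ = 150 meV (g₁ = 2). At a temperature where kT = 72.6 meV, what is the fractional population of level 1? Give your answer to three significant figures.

0.202

Eᵢ/kT = 0, 2.0661.
Z = Σ gᵢe^(−Eᵢ/kT) = 1·e^(−0) + 2·e^(−2.0661) = 1.0000 + 0.25336 = 1.2534.
P₁ = g₁ e^(−E₁/kT) / Z = 0.25336/1.2534 = 0.202.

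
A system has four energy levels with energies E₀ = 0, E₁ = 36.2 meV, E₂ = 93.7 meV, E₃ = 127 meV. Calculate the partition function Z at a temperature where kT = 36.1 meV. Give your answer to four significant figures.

Eᵢ/kT = 0, 1.00277, 2.59557, 3.51801.
Z = Σ e^(−Eᵢ/kT) = e^(−0) + e^(−1.00277) + e^(−2.59557) + e^(−3.51801) = 1.00000 + 0.366862 + 0.0746033 + 0.0296584 = 1.47112.

Z = 1.471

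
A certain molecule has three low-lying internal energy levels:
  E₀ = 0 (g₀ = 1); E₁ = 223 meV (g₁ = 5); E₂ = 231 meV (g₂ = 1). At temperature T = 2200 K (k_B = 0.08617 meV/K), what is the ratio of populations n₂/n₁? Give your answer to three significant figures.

0.192

k_BT = 0.08617 × 2200 K = 189.57 meV.
n₂/n₁ = (g₂/g₁) exp[−(E₂−E₁)/kT] = (1/5) × exp(−(8 meV)/(189.57 meV)) = (1/5) × exp(-0.042201) = 0.192.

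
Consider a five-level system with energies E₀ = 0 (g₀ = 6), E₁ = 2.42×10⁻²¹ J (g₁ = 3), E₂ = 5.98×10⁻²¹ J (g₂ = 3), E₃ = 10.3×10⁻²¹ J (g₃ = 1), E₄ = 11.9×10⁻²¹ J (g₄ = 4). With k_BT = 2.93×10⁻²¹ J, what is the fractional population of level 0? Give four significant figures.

0.7691

Eᵢ/kT = 0, 0.825939, 2.04096, 3.51536, 4.06143.
Z = Σ gᵢe^(−Eᵢ/kT) = 6·e^(−0) + 3·e^(−0.825939) + 3·e^(−2.04096) + 1·e^(−3.51536) + 4·e^(−4.06143) = 6.00000 + 1.31347 + 0.389712 + 0.0297371 + 0.0688975 = 7.80182.
P₀ = g₀ e^(−E₀/kT) / Z = 6.00000/7.80182 = 0.7691.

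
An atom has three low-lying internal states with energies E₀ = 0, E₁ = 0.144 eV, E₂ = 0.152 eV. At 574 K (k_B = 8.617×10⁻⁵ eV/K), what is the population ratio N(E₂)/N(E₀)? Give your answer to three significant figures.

k_BT = 8.617×10⁻⁵ × 574 K = 0.049462 eV.
n₂/n₀ = exp[−(E₂−E₀)/kT] = exp(−(0.152 eV)/(0.049462 eV)) = exp(-3.0731) = 0.0463.

0.0463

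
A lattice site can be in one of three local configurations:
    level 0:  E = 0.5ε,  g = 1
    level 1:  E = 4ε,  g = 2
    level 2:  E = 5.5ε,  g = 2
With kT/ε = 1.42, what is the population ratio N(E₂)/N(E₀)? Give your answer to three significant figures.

n₂/n₀ = (g₂/g₀) exp[−(E₂−E₀)/kT] = (2/1) × exp(−(5.0ε)/(1.42ε)) = (2/1) × exp(-3.5211) = 0.0591.

0.0591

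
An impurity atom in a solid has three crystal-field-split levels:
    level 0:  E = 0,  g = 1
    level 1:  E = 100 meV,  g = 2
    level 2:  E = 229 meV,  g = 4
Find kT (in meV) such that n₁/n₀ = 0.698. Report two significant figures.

95 meV

n₁/n₀ = (g₁/g₀) exp[−(E₁−E₀)/kT] = 0.698.
⇒ (E₁−E₀)/kT = ln((2/1)/0.698) = ln(2.865) = 1.053.
kT = 100 meV / 1.053 = 95 meV.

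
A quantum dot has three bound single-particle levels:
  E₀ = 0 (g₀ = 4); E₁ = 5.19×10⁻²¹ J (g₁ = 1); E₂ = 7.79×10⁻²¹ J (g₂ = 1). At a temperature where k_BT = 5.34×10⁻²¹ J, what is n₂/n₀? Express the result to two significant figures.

n₂/n₀ = (g₂/g₀) exp[−(E₂−E₀)/kT] = (1/4) × exp(−(7.79 ×10⁻²¹ J)/(5.34 ×10⁻²¹ J)) = (1/4) × exp(-1.459) = 0.058.

0.058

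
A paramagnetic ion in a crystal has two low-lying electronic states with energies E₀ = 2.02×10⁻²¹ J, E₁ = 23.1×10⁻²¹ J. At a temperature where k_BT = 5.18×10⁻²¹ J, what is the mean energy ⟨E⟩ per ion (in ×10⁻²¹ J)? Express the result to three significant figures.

2.37 ×10⁻²¹ J

Eᵢ/kT = 0.38996, 4.4595.
Z = Σ e^(−Eᵢ/kT) = e^(−0.38996) + e^(−4.4595) = 0.67708 + 0.011568 = 0.68865.
⟨E⟩ = Σ Eᵢ e^(−Eᵢ/kT) / Z = (2.02·0.67708 + 23.1·0.011568) / 0.68865 = 2.37 ×10⁻²¹ J.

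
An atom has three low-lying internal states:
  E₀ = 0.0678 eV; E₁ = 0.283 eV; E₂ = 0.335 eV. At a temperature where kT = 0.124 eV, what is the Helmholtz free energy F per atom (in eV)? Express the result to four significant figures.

Eᵢ/kT = 0.546774, 2.28226, 2.70161.
Z = Σ e^(−Eᵢ/kT) = e^(−0.546774) + e^(−2.28226) + e^(−2.70161) = 0.578814 + 0.102053 + 0.0670974 = 0.747964.
F = −kT ln Z = −0.124 × ln(0.747964) = −0.124 × -0.290400 = 0.03601 eV.

0.03601 eV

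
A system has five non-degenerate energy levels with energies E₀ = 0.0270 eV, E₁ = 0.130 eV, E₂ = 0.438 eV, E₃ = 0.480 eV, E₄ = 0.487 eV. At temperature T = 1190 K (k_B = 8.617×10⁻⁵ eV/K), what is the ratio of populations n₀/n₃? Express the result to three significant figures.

82.9

k_BT = 8.617×10⁻⁵ × 1190 K = 0.10254 eV.
n₀/n₃ = exp[−(E₀−E₃)/kT] = exp(−(-0.4530 eV)/(0.10254 eV)) = exp(4.4178) = 82.9.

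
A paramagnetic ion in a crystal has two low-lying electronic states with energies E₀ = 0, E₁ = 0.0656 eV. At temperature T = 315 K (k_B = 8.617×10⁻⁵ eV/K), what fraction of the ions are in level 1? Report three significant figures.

0.0819

k_BT = 8.617×10⁻⁵ × 315 K = 0.027144 eV.
Eᵢ/kT = 0, 2.4167.
Z = Σ e^(−Eᵢ/kT) = e^(−0) + e^(−2.4167) = 1.0000 + 0.089216 = 1.0892.
P₁ = e^(−E₁/kT) / Z = 0.089216/1.0892 = 0.0819.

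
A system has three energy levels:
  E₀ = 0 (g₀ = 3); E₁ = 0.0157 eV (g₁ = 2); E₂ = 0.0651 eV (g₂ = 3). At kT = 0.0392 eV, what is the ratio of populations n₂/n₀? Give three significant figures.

n₂/n₀ = (g₂/g₀) exp[−(E₂−E₀)/kT] = (3/3) × exp(−(0.0651 eV)/(0.0392 eV)) = (3/3) × exp(-1.6607) = 0.190.

0.190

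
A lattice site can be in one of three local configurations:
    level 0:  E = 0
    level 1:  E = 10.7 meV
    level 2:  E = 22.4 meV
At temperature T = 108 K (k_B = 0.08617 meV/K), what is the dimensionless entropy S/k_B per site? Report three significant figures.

0.754

k_BT = 0.08617 × 108 K = 9.3064 meV.
Eᵢ/kT = 0, 1.1497, 2.4069.
Z = Σ e^(−Eᵢ/kT) = e^(−0) + e^(−1.1497) + e^(−2.4069) = 1.0000 + 0.31673 + 0.090094 = 1.4068.
⟨E⟩ = Σ EᵢPᵢ = 3.8436 meV.
S/k_B = ln Z + ⟨E⟩/kT = ln(1.4068) + 3.8436/9.3064 = 0.34132 + 0.41301 = 0.754.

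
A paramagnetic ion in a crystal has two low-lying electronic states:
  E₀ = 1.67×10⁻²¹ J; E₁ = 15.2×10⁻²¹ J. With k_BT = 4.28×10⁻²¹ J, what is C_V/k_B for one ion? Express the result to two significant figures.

Eᵢ/kT = 0.3902, 3.551.
Z = Σ e^(−Eᵢ/kT) = e^(−0.3902) + e^(−3.551) = 0.6769 + 0.02870 = 0.7056.
⟨E⟩ = 2.220, ⟨E²⟩ = 12.07.
C_V/k_B = (⟨E²⟩ − ⟨E⟩²)/(kT)² = (12.07 − 4.928)/18.32 = 0.39.

0.39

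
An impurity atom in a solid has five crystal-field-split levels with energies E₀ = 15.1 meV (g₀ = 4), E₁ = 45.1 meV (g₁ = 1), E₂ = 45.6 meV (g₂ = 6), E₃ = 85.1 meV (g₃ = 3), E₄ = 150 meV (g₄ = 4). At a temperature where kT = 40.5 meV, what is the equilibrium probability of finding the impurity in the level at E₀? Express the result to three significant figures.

0.501

Eᵢ/kT = 0.37284, 1.1136, 1.1259, 2.1012, 3.7037.
Z = Σ gᵢe^(−Eᵢ/kT) = 4·e^(−0.37284) + 1·e^(−1.1136) + 6·e^(−1.1259) + 3·e^(−2.1012) + 4·e^(−3.7037) = 2.7551 + 0.32837 + 1.9462 + 0.36693 + 0.098529 = 5.4951.
P₀ = g₀ e^(−E₀/kT) / Z = 2.7551/5.4951 = 0.501.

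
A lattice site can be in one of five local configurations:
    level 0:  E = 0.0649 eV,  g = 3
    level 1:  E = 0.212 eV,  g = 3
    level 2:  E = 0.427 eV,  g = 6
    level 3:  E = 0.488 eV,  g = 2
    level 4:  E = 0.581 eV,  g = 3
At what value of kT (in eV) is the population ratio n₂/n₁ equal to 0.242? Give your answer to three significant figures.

n₂/n₁ = (g₂/g₁) exp[−(E₂−E₁)/kT] = 0.242.
⇒ (E₂−E₁)/kT = ln((6/3)/0.242) = ln(8.2645) = 2.1120.
kT = 0.215 eV / 2.1120 = 0.102 eV.

0.102 eV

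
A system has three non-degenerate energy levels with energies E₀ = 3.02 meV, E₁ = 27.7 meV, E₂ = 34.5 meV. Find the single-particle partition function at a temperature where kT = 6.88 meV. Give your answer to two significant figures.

Eᵢ/kT = 0.4390, 4.026, 5.015.
Z = Σ e^(−Eᵢ/kT) = e^(−0.4390) + e^(−4.026) + e^(−5.015) = 0.6447 + 0.01785 + 0.006638 = 0.6692.

Z = 0.67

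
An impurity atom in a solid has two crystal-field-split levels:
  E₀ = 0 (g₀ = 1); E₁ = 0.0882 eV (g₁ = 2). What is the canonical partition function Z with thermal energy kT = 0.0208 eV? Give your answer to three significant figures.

Eᵢ/kT = 0, 4.2404.
Z = Σ gᵢe^(−Eᵢ/kT) = 1·e^(−0) + 2·e^(−4.2404) = 1.0000 + 0.028804 = 1.0288.

Z = 1.03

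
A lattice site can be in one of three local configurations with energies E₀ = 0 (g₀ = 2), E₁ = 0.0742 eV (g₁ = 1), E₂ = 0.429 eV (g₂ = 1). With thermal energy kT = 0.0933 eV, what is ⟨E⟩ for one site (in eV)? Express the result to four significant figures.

0.01536 eV

Eᵢ/kT = 0, 0.795284, 4.59807.
Z = Σ gᵢe^(−Eᵢ/kT) = 2·e^(−0) + 1·e^(−0.795284) + 1·e^(−4.59807) = 2.00000 + 0.451453 + 0.0100713 = 2.46152.
⟨E⟩ = Σ Eᵢ gᵢe^(−Eᵢ/kT) / Z = (0·2.00000 + 0.0742·0.451453 + 0.429·0.0100713) / 2.46152 = 0.01536 eV.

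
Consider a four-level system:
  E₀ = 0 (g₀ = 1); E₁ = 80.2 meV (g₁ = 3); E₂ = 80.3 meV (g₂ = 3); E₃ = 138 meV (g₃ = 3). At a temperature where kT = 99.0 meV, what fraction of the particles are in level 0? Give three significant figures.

0.227

Eᵢ/kT = 0, 0.81010, 0.81111, 1.3939.
Z = Σ gᵢe^(−Eᵢ/kT) = 1·e^(−0) + 3·e^(−0.81010) + 3·e^(−0.81111) + 3·e^(−1.3939) = 1.0000 + 1.3344 + 1.3331 + 0.74432 = 4.4118.
P₀ = g₀ e^(−E₀/kT) / Z = 1.0000/4.4118 = 0.227.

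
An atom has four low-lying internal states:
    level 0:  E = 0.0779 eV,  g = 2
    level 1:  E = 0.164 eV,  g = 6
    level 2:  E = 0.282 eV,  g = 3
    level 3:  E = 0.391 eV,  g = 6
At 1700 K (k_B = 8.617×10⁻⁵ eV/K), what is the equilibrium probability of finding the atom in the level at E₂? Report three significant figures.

k_BT = 8.617×10⁻⁵ × 1700 K = 0.14649 eV.
Eᵢ/kT = 0.53178, 1.1195, 1.9250, 2.6691.
Z = Σ gᵢe^(−Eᵢ/kT) = 2·e^(−0.53178) + 6·e^(−1.1195) + 3·e^(−1.9250) + 6·e^(−2.6691) = 1.1751 + 1.9587 + 0.43763 + 0.41589 = 3.9873.
P₂ = g₂ e^(−E₂/kT) / Z = 0.43763/3.9873 = 0.110.

0.110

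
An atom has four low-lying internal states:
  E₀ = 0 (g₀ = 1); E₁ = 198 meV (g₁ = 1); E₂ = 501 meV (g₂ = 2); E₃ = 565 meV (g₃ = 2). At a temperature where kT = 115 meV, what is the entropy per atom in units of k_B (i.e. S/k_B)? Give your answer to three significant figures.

Eᵢ/kT = 0, 1.7217, 4.3565, 4.9130.
Z = Σ gᵢe^(−Eᵢ/kT) = 1·e^(−0) + 1·e^(−1.7217) + 2·e^(−4.3565) + 2·e^(−4.9130) = 1.0000 + 0.17876 + 0.025646 + 0.014701 = 1.2191.
⟨E⟩ = Σ EᵢPᵢ = 46.386 meV.
S/k_B = ln Z + ⟨E⟩/kT = ln(1.2191) + 46.386/115 = 0.19811 + 0.40336 = 0.601.

0.601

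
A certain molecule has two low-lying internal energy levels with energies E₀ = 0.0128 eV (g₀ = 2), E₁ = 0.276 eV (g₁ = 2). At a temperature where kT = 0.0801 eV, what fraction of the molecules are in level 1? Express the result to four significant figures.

Eᵢ/kT = 0.159800, 3.44569.
Z = Σ gᵢe^(−Eᵢ/kT) = 2·e^(−0.159800) + 2·e^(−3.44569) = 1.70463 + 0.0637655 = 1.76840.
P₁ = g₁ e^(−E₁/kT) / Z = 0.0637655/1.76840 = 0.03606.

0.03606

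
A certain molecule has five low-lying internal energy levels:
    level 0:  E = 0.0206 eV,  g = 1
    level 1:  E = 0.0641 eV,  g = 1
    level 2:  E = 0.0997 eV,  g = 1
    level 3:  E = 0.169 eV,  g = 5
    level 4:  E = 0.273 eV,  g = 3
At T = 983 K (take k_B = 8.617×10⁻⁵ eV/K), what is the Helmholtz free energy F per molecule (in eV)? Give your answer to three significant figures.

k_BT = 8.617×10⁻⁵ × 983 K = 0.084705 eV.
Eᵢ/kT = 0.24320, 0.75674, 1.1770, 1.9952, 3.2230.
Z = Σ gᵢe^(−Eᵢ/kT) = 1·e^(−0.24320) + 1·e^(−0.75674) + 1·e^(−1.1770) + 5·e^(−1.9952) + 3·e^(−3.2230) = 0.78411 + 0.46919 + 0.30820 + 0.67993 + 0.11951 = 2.3609.
F = −kT ln Z = −0.084705 × ln(2.3609) = −0.084705 × 0.85904 = -0.0728 eV.

-0.0728 eV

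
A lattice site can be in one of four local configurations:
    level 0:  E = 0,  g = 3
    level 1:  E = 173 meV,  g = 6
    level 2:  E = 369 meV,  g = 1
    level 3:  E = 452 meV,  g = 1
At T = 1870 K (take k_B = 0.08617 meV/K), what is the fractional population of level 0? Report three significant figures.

k_BT = 0.08617 × 1870 K = 161.14 meV.
Eᵢ/kT = 0, 1.0736, 2.2899, 2.8050.
Z = Σ gᵢe^(−Eᵢ/kT) = 3·e^(−0) + 6·e^(−1.0736) + 1·e^(−2.2899) + 1·e^(−2.8050) = 3.0000 + 2.0507 + 0.10128 + 0.060507 = 5.2125.
P₀ = g₀ e^(−E₀/kT) / Z = 3.0000/5.2125 = 0.576.

0.576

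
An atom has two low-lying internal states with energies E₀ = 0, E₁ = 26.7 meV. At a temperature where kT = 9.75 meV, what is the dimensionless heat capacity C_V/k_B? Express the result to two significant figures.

Eᵢ/kT = 0, 2.738.
Z = Σ e^(−Eᵢ/kT) = e^(−0) + e^(−2.738) = 1.000 + 0.06470 = 1.065.
⟨E⟩ = 1.622 meV, ⟨E²⟩ = 43.31 meV².
C_V/k_B = (⟨E²⟩ − ⟨E⟩²)/(kT)² = (43.31 − 2.631)/95.06 = 0.43.

0.43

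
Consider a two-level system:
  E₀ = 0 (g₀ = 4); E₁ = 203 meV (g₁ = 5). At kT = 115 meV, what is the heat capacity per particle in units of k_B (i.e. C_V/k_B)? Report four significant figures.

Eᵢ/kT = 0, 1.76522.
Z = Σ gᵢe^(−Eᵢ/kT) = 4·e^(−0) + 5·e^(−1.76522) = 4.00000 + 0.855746 = 4.85575.
⟨E⟩ = 35.7754 meV, ⟨E²⟩ = 7262.41 meV².
C_V/k_B = (⟨E²⟩ − ⟨E⟩²)/(kT)² = (7262.41 − 1279.88)/13225.0 = 0.4524.

0.4524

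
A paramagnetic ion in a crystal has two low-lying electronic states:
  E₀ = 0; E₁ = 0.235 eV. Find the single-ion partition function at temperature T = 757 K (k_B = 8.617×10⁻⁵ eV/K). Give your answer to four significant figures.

Z = 1.027

k_BT = 8.617×10⁻⁵ × 757 K = 0.0652307 eV.
Eᵢ/kT = 0, 3.60260.
Z = Σ e^(−Eᵢ/kT) = e^(−0) + e^(−3.60260) = 1.00000 + 0.0272528 = 1.02725.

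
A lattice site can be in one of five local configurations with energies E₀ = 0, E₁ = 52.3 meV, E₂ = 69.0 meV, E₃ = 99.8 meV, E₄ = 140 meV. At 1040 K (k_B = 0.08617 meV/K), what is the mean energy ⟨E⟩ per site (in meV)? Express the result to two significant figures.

k_BT = 0.08617 × 1040 K = 89.62 meV.
Eᵢ/kT = 0, 0.5836, 0.7699, 1.114, 1.562.
Z = Σ e^(−Eᵢ/kT) = e^(−0) + e^(−0.5836) + e^(−0.7699) + e^(−1.114) + e^(−1.562) = 1.000 + 0.5579 + 0.4631 + 0.3282 + 0.2097 = 2.559.
⟨E⟩ = Σ Eᵢ e^(−Eᵢ/kT) / Z = (0·1.000 + 52.3·0.5579 + 69.0·0.4631 + 99.8·0.3282 + 140·0.2097) / 2.559 = 48 meV.

48 meV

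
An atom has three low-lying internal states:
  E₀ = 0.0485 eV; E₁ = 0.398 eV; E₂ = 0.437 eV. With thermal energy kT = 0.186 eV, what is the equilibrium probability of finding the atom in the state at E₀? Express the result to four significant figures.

Eᵢ/kT = 0.260753, 2.13978, 2.34946.
Z = Σ e^(−Eᵢ/kT) = e^(−0.260753) + e^(−2.13978) + e^(−2.34946) = 0.770471 + 0.117681 + 0.0954207 = 0.983573.
P₀ = e^(−E₀/kT) / Z = 0.770471/0.983573 = 0.7833.

0.7833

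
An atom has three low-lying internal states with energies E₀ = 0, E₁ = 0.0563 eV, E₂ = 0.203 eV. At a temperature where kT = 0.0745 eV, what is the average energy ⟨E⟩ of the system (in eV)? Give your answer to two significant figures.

Eᵢ/kT = 0, 0.7557, 2.725.
Z = Σ e^(−Eᵢ/kT) = e^(−0) + e^(−0.7557) + e^(−2.725) = 1.000 + 0.4697 + 0.06555 = 1.535.
⟨E⟩ = Σ Eᵢ e^(−Eᵢ/kT) / Z = (0·1.000 + 0.0563·0.4697 + 0.203·0.06555) / 1.535 = 0.026 eV.

0.026 eV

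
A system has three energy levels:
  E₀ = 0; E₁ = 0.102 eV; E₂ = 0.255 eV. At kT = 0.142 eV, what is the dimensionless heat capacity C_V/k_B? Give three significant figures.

0.322

Eᵢ/kT = 0, 0.71831, 1.7958.
Z = Σ e^(−Eᵢ/kT) = e^(−0) + e^(−0.71831) + e^(−1.7958) = 1.0000 + 0.48758 + 0.16599 = 1.6536.
⟨E⟩ = 0.055673 eV, ⟨E²⟩ = 0.0095950 eV².
C_V/k_B = (⟨E²⟩ − ⟨E⟩²)/(kT)² = (0.0095950 − 0.0030995)/0.020164 = 0.322.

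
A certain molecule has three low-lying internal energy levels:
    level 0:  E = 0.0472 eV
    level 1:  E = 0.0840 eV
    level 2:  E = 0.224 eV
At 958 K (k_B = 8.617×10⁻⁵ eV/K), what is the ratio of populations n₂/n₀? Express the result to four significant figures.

0.1175

k_BT = 8.617×10⁻⁵ × 958 K = 0.0825509 eV.
n₂/n₀ = exp[−(E₂−E₀)/kT] = exp(−(0.1768 eV)/(0.0825509 eV)) = exp(-2.14171) = 0.1175.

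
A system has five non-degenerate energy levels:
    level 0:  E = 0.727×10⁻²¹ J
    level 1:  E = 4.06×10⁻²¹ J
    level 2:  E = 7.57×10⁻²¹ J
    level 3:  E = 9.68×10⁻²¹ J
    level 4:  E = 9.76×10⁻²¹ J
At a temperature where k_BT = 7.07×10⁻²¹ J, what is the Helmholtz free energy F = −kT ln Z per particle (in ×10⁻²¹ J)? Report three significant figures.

-5.93 ×10⁻²¹ J

Eᵢ/kT = 0.10283, 0.57426, 1.0707, 1.3692, 1.3805.
Z = Σ e^(−Eᵢ/kT) = e^(−0.10283) + e^(−0.57426) + e^(−1.0707) + e^(−1.3692) + e^(−1.3805) = 0.90228 + 0.56312 + 0.34277 + 0.25431 + 0.25145 = 2.3139.
F = −kT ln Z = −7.07 × ln(2.3139) = −7.07 × 0.83893 = -5.93 ×10⁻²¹ J.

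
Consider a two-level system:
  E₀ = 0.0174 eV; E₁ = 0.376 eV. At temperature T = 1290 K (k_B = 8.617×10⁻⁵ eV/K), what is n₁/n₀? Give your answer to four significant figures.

k_BT = 8.617×10⁻⁵ × 1290 K = 0.111159 eV.
n₁/n₀ = exp[−(E₁−E₀)/kT] = exp(−(0.3586 eV)/(0.111159 eV)) = exp(-3.22601) = 0.03972.

0.03972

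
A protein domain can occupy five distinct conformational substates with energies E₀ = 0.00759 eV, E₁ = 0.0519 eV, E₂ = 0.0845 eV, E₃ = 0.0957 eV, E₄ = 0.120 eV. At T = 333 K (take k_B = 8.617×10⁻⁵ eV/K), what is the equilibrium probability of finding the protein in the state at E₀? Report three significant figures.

0.742

k_BT = 8.617×10⁻⁵ × 333 K = 0.028695 eV.
Eᵢ/kT = 0.26451, 1.8087, 2.9448, 3.3351, 4.1819.
Z = Σ e^(−Eᵢ/kT) = e^(−0.26451) + e^(−1.8087) + e^(−2.9448) + e^(−3.3351) + e^(−4.1819) = 0.76758 + 0.16387 + 0.052613 + 0.035611 + 0.015269 = 1.0349.
P₀ = e^(−E₀/kT) / Z = 0.76758/1.0349 = 0.742.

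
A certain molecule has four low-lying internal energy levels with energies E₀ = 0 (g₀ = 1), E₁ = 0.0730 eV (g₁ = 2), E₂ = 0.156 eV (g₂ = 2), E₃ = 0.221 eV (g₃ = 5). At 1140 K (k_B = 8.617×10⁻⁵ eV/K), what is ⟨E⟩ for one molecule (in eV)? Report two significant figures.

0.086 eV

k_BT = 8.617×10⁻⁵ × 1140 K = 0.09823 eV.
Eᵢ/kT = 0, 0.7432, 1.588, 2.250.
Z = Σ gᵢe^(−Eᵢ/kT) = 1·e^(−0) + 2·e^(−0.7432) + 2·e^(−1.588) + 5·e^(−2.250) = 1.000 + 0.9512 + 0.4087 + 0.5270 = 2.887.
⟨E⟩ = Σ Eᵢ gᵢe^(−Eᵢ/kT) / Z = (0·1.000 + 0.0730·0.9512 + 0.156·0.4087 + 0.221·0.5270) / 2.887 = 0.086 eV.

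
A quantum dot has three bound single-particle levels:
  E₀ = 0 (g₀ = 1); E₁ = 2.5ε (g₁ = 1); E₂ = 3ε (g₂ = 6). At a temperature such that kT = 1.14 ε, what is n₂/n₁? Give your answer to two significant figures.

3.9

n₂/n₁ = (g₂/g₁) exp[−(E₂−E₁)/kT] = (6/1) × exp(−(0.5ε)/(1.14ε)) = (6/1) × exp(-0.4386) = 3.9.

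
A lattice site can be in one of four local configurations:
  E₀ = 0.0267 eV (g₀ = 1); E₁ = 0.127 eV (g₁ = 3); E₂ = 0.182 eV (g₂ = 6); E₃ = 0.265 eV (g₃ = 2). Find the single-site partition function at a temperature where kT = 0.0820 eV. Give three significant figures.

Eᵢ/kT = 0.32561, 1.5488, 2.2195, 3.2317.
Z = Σ gᵢe^(−Eᵢ/kT) = 1·e^(−0.32561) + 3·e^(−1.5488) + 6·e^(−2.2195) + 2·e^(−3.2317) = 0.72209 + 0.63751 + 0.65198 + 0.078981 = 2.0906.

Z = 2.09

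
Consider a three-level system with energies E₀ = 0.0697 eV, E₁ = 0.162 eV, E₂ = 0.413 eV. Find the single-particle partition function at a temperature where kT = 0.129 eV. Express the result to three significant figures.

Z = 0.908

Eᵢ/kT = 0.54031, 1.2558, 3.2016.
Z = Σ e^(−Eᵢ/kT) = e^(−0.54031) + e^(−1.2558) + e^(−3.2016) = 0.58257 + 0.28485 + 0.040697 = 0.90812.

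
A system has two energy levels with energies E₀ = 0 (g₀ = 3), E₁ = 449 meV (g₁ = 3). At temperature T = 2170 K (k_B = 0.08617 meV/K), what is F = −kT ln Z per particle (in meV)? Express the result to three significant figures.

-222 meV

k_BT = 0.08617 × 2170 K = 186.99 meV.
Eᵢ/kT = 0, 2.4012.
Z = Σ gᵢe^(−Eᵢ/kT) = 3·e^(−0) + 3·e^(−2.4012) = 3.0000 + 0.27183 = 3.2718.
F = −kT ln Z = −186.99 × ln(3.2718) = −186.99 × 1.1853 = -222 meV.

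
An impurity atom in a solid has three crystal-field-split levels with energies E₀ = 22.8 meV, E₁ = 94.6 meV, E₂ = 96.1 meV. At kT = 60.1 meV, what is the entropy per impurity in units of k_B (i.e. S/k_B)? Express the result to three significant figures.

Eᵢ/kT = 0.37937, 1.5740, 1.5990.
Z = Σ e^(−Eᵢ/kT) = e^(−0.37937) + e^(−1.5740) + e^(−1.5990) = 0.68429 + 0.20721 + 0.20210 = 1.0936.
⟨E⟩ = Σ EᵢPᵢ = 49.950 meV.
S/k_B = ln Z + ⟨E⟩/kT = ln(1.0936) + 49.950/60.1 = 0.089475 + 0.83111 = 0.921.

0.921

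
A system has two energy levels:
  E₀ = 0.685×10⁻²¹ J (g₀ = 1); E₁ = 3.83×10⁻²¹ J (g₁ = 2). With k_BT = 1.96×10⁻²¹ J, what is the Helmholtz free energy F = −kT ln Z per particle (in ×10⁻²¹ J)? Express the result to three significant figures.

0.0228 ×10⁻²¹ J

Eᵢ/kT = 0.34949, 1.9541.
Z = Σ gᵢe^(−Eᵢ/kT) = 1·e^(−0.34949) + 2·e^(−1.9541) = 0.70505 + 0.28338 = 0.98843.
F = −kT ln Z = −1.96 × ln(0.98843) = −1.96 × -0.011637 = 0.0228 ×10⁻²¹ J.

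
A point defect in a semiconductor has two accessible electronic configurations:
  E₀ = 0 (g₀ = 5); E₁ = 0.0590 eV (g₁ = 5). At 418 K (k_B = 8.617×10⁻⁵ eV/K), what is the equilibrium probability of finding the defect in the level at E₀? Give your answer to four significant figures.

0.8373

k_BT = 8.617×10⁻⁵ × 418 K = 0.0360191 eV.
Eᵢ/kT = 0, 1.63802.
Z = Σ gᵢe^(−Eᵢ/kT) = 5·e^(−0) + 5·e^(−1.63802) = 5.00000 + 0.971823 = 5.97182.
P₀ = g₀ e^(−E₀/kT) / Z = 5.00000/5.97182 = 0.8373.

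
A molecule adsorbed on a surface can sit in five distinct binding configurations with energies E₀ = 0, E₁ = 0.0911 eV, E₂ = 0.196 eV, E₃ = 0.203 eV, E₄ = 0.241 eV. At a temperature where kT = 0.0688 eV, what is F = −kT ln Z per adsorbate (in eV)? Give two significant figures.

-0.023 eV

Eᵢ/kT = 0, 1.324, 2.849, 2.951, 3.503.
Z = Σ e^(−Eᵢ/kT) = e^(−0) + e^(−1.324) + e^(−2.849) + e^(−2.951) + e^(−3.503) = 1.000 + 0.2661 + 0.05790 + 0.05229 + 0.03011 = 1.406.
F = −kT ln Z = −0.0688 × ln(1.406) = −0.0688 × 0.3407 = -0.023 eV.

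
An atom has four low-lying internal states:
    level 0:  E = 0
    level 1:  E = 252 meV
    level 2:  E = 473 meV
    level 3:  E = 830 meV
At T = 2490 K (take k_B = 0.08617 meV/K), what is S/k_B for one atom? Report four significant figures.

k_BT = 0.08617 × 2490 K = 214.563 meV.
Eᵢ/kT = 0, 1.17448, 2.20448, 3.86833.
Z = Σ e^(−Eᵢ/kT) = e^(−0) + e^(−1.17448) + e^(−2.20448) + e^(−3.86833) = 1.00000 + 0.308980 + 0.110308 + 0.0208932 = 1.44018.
⟨E⟩ = Σ EᵢPᵢ = 102.334 meV.
S/k_B = ln Z + ⟨E⟩/kT = ln(1.44018) + 102.334/214.563 = 0.364768 + 0.476942 = 0.8417.

0.8417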